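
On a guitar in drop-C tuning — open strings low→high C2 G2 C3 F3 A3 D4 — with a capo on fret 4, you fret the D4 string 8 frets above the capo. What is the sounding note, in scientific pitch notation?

D5

The capo raises the open D4 by 4 semitones to F♯4; fretting 8 more gives D4 + 4 + 8 = D4 + 12 semitones = D5.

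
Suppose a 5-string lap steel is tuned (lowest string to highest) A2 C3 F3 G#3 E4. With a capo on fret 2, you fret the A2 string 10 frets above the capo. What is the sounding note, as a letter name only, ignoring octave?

The capo raises the open A2 by 2 semitones to B2; fretting 10 more gives A2 + 2 + 10 = A2 + 12 semitones, landing on A.

A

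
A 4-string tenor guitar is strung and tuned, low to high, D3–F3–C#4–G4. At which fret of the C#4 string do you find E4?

3

E4 is 3 semitones above the open C#4 (C#–D–D#–E), so it sits at fret 3.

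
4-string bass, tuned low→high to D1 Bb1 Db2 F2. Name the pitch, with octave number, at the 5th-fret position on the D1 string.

G1

Each fret is one semitone, so D1 + 5 = G1.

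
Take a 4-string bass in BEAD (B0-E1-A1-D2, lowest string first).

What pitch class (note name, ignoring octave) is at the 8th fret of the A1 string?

The open A1 string plus 8 semitones: A–A#–B–C–C#–D–D#–E–F.

F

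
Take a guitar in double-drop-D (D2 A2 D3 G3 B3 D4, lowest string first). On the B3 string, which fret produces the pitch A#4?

11

A#4 is 11 semitones above the open B3 (B–C–C#–D–…–G#–A–A#), so it sits at fret 11.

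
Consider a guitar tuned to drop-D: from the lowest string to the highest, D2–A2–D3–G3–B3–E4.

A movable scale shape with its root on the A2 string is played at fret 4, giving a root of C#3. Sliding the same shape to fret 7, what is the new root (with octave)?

Moving from fret 4 to fret 7 shifts the root by 3 semitones.
C#3 up 3 semitones is E3.

E3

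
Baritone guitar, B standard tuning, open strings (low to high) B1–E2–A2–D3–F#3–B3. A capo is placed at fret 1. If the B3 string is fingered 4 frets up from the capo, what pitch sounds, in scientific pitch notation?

E4

The capo raises the open B3 by 1 semitone to C4; fretting 4 more gives B3 + 1 + 4 = B3 + 5 semitones = E4.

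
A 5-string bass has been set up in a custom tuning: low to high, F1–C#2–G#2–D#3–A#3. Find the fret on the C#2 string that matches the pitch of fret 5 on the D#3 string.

Fret 5 on D#3 is MIDI 51 + 5 = 56 (G#3). On the C#2 string (open MIDI 37), that pitch is 56 − 37 = fret 19.

19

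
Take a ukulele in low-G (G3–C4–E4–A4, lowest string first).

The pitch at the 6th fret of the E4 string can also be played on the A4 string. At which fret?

1

Fret 6 on E4 is MIDI 64 + 6 = 70 (A♯4). On the A4 string (open MIDI 69), that pitch is 70 − 69 = fret 1.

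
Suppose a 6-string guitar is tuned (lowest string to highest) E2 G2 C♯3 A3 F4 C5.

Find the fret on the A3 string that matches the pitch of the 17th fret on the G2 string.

G2 at fret 17 is G2 + 17 semitones = C4.
The open A3 string is 14 semitones above the open G2, so the same pitch on the A3 string lies at fret 17 − 14 = 3.

3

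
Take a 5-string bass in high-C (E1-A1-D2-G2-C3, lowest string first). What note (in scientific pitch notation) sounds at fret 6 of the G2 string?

Each fret is one semitone, so G2 + 6 = C♯3.
(Equivalently spelled D♭3.)

C♯3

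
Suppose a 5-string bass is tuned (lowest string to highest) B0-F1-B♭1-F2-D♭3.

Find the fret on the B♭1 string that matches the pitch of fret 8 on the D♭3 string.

23

Fret 8 on D♭3 is MIDI 49 + 8 = 57 (A3). On the B♭1 string (open MIDI 34), that pitch is 57 − 34 = fret 23.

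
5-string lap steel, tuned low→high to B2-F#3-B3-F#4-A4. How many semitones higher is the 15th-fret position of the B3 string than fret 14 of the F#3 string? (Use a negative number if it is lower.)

B3 at fret 15 → D5 (MIDI 74); F#3 at fret 14 → G#4 (MIDI 68).
74 − 68 = 6, so the two pitches are 6 semitones apart.

6 semitones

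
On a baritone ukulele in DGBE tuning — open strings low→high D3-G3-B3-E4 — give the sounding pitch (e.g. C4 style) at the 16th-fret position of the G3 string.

B4

The open G3 string plus 16 semitones: G–G#–A–A#–…–A–A#–B.
The walk passes from B into C once, so the octave number goes from 3 to 4.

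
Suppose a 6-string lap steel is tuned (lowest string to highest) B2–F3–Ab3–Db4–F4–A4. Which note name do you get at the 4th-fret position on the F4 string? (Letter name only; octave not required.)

A

F4 is MIDI 65. Adding 4 gives 69; 69 mod 12 = 9, i.e. A.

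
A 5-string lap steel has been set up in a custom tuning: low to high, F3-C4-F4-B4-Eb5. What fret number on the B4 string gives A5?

A5 is 10 semitones above the open B4 (B–C–Db–D–…–G–Ab–A), so it sits at fret 10.

10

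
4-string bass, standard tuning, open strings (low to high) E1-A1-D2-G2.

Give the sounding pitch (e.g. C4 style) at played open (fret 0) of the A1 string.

A1

Fret 0 is the open string itself, so the pitch is just A1.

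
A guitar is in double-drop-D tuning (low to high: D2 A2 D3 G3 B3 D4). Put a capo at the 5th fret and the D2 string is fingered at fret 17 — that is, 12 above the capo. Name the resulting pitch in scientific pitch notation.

The capo raises the open D2 by 5 semitones to G2; fretting 12 more gives D2 + 5 + 12 = D2 + 17 semitones = G3.

G3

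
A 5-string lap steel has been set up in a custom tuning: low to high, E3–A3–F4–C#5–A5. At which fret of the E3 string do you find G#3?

G#3 is 4 semitones above the open E3 (E–F–F#–G–G#), so it sits at fret 4.

4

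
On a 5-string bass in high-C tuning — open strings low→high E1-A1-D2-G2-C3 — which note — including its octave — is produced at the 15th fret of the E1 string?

The open E1 string plus 15 semitones: E–F–F#–G–…–F–F#–G.
The walk passes from B into C once, so the octave number goes from 1 to 2.

G2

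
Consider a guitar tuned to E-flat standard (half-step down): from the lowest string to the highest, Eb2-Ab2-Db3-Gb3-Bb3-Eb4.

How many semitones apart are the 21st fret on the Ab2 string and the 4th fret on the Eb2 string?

Ab2 at fret 21 → F4 (MIDI 65); Eb2 at fret 4 → G2 (MIDI 43).
65 − 43 = 22, so the two pitches are 22 semitones apart, with F4 the higher.

22 semitones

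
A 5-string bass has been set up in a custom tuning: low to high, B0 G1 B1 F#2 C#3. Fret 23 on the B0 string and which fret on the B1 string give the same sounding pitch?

11

B0 at fret 23 is B0 + 23 semitones = A#2.
The open B1 string is 12 semitones above the open B0, so the same pitch on the B1 string lies at fret 23 − 12 = 11.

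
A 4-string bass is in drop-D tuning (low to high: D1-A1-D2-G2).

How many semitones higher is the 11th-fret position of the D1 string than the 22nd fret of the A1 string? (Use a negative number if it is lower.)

D1 at fret 11 → C#2 (MIDI 37); A1 at fret 22 → G3 (MIDI 55).
37 − 55 = -18, so the two pitches are 18 semitones apart.

-18 semitones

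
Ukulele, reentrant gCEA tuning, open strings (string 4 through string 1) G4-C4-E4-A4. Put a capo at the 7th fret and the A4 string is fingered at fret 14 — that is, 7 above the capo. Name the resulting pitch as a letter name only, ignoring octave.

The capo raises the open A4 by 7 semitones to E5; fretting 7 more gives A4 + 7 + 7 = A4 + 14 semitones, landing on B.

B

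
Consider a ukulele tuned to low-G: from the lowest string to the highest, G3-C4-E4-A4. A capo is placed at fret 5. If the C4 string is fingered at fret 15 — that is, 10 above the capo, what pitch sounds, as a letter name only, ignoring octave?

The capo raises the open C4 by 5 semitones to F4; fretting 10 more gives C4 + 5 + 10 = C4 + 15 semitones, landing on D#.

D#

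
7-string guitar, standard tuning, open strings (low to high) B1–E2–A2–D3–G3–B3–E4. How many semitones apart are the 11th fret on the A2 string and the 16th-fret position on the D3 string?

A2 at fret 11 → G♯3 (MIDI 56); D3 at fret 16 → F♯4 (MIDI 66).
56 − 66 = -10, so the two pitches are 10 semitones apart, with F♯4 the higher.

10 semitones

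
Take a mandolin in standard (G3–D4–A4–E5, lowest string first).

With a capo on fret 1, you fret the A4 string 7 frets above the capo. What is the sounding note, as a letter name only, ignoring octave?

The capo raises the open A4 by 1 semitone to A#4; fretting 7 more gives A4 + 1 + 7 = A4 + 8 semitones, landing on F.

F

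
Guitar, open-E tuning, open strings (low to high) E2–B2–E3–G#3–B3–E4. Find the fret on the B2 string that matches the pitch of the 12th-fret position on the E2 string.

E2 at fret 12 is E2 + 12 semitones = E3.
The open B2 string is 7 semitones above the open E2, so the same pitch on the B2 string lies at fret 12 − 7 = 5.

5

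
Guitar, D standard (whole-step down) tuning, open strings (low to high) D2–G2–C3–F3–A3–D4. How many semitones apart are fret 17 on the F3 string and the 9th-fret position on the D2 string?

F3 at fret 17 → A#4 (MIDI 70); D2 at fret 9 → B2 (MIDI 47).
70 − 47 = 23, so the two pitches are 23 semitones apart, with A#4 the higher.

23 semitones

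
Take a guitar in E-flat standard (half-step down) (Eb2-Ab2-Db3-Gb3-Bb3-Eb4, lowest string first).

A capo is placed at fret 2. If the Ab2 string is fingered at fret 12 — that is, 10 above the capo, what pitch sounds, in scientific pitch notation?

The capo raises the open Ab2 by 2 semitones to Bb2; fretting 10 more gives Ab2 + 2 + 10 = Ab2 + 12 semitones = Ab3.

Ab3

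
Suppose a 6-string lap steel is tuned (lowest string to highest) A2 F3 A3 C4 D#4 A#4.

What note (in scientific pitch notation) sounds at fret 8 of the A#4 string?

The open A#4 string plus 8 semitones: A#–B–C–C#–D–D#–E–F–F#.
The walk passes from B into C once, so the octave number goes from 4 to 5.
(Equivalently spelled Gb5.)

F#5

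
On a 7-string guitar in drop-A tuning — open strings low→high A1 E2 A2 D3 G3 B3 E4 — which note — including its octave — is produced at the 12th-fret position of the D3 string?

D4

D3 is MIDI 50. Adding 12 gives 62, which is D4.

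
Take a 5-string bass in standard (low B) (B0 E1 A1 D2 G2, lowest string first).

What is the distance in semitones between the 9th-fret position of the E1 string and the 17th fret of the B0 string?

E1 at fret 9 → C♯2 (MIDI 37); B0 at fret 17 → E2 (MIDI 40).
37 − 40 = -3, so the two pitches are 3 semitones apart, with E2 the higher.

3 semitones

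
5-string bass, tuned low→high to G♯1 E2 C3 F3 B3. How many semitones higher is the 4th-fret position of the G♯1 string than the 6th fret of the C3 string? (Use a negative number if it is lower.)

G♯1 at fret 4 → C2 (MIDI 36); C3 at fret 6 → F♯3 (MIDI 54).
36 − 54 = -18, so the two pitches are 18 semitones apart.

-18 semitones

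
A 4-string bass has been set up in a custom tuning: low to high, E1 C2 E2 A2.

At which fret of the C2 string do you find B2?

11

B2 is 11 semitones above the open C2 (C–Db–D–Eb–…–A–Bb–B), so it sits at fret 11.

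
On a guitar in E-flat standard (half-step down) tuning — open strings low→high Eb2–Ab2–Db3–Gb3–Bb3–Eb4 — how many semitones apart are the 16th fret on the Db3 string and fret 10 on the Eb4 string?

8 semitones

Db3 at fret 16 → F4 (MIDI 65); Eb4 at fret 10 → Db5 (MIDI 73).
65 − 73 = -8, so the two pitches are 8 semitones apart, with Db5 the higher.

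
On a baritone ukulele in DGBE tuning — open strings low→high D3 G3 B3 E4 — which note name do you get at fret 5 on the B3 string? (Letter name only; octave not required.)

Each fret is one semitone, so B3 + 5 = E.

E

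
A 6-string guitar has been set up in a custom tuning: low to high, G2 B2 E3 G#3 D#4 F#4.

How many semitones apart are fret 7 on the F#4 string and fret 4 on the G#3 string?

F#4 at fret 7 → C#5 (MIDI 73); G#3 at fret 4 → C4 (MIDI 60).
73 − 60 = 13, so the two pitches are 13 semitones apart, with C#5 the higher.

13 semitones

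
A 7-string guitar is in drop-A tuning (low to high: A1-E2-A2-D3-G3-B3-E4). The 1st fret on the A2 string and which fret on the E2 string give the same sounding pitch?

A2 at fret 1 is A2 + 1 semitone = A♯2.
The open E2 string is 5 semitones below the open A2, so the same pitch on the E2 string lies at fret 1 + 5 = 6.

6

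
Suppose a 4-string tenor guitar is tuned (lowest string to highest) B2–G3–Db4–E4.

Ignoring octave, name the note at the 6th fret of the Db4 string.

G

Each fret is one semitone, so Db4 + 6 = G.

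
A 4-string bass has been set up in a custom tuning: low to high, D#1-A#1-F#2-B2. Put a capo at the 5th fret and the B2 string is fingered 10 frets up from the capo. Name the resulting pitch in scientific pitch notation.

The capo raises the open B2 by 5 semitones to E3; fretting 10 more gives B2 + 5 + 10 = B2 + 15 semitones = D4.

D4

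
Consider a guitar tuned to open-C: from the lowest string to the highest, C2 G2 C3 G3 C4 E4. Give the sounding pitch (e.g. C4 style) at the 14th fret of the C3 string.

The open C3 string plus 14 semitones: C–C#–D–D#–…–C–C#–D.
The walk passes from B into C once, so the octave number goes from 3 to 4.

D4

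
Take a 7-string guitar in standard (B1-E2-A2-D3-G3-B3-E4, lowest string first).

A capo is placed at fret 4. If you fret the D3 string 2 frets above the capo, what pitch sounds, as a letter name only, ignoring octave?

G#

The capo raises the open D3 by 4 semitones to F#3; fretting 2 more gives D3 + 4 + 2 = D3 + 6 semitones, landing on G#.
(Also written Ab.)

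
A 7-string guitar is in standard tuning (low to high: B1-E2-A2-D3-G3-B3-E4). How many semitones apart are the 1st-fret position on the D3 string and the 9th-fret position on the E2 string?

D3 at fret 1 → D#3 (MIDI 51); E2 at fret 9 → C#3 (MIDI 49).
51 − 49 = 2, so the two pitches are 2 semitones apart, with D#3 the higher.

2 semitones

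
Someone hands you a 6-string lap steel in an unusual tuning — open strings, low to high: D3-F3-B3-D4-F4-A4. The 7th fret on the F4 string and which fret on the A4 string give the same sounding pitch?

F4 at fret 7 is F4 + 7 semitones = C5.
The open A4 string is 4 semitones above the open F4, so the same pitch on the A4 string lies at fret 7 − 4 = 3.

3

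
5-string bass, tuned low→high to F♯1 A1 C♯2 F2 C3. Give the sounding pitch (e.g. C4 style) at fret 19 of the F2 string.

C4

The open F2 string plus 19 semitones: F–F#–G–G#–…–A#–B–C.
The walk passes from B into C 2 times, so the octave number goes from 2 to 4.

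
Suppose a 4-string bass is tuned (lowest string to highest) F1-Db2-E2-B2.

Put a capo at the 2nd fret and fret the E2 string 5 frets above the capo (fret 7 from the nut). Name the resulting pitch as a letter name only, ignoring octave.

The capo raises the open E2 by 2 semitones to Gb2; fretting 5 more gives E2 + 2 + 5 = E2 + 7 semitones, landing on B.

B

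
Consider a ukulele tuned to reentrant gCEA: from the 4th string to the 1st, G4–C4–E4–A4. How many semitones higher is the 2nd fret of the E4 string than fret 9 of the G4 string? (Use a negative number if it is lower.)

E4 at fret 2 → F#4 (MIDI 66); G4 at fret 9 → E5 (MIDI 76).
66 − 76 = -10, so the two pitches are 10 semitones apart.

-10 semitones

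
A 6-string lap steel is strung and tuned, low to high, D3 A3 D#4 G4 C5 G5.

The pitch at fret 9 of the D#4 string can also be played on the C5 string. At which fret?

0

D#4 at fret 9 is D#4 + 9 semitones = C5.
The open C5 string is 9 semitones above the open D#4, so the same pitch on the C5 string lies at fret 9 − 9 = 0.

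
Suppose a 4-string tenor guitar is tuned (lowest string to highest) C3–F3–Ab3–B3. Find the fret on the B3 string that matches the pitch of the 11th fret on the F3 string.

Fret 11 on F3 is MIDI 53 + 11 = 64 (E4). On the B3 string (open MIDI 59), that pitch is 64 − 59 = fret 5.

5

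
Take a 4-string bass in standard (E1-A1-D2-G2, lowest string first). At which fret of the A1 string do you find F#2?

F#2 is 9 semitones above the open A1 (A–A#–B–C–C#–D–D#–E–F–F#), so it sits at fret 9.

9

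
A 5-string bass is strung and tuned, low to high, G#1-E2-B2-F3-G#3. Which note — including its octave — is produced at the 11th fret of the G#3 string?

Each fret is one semitone, so G#3 + 11 = G4.

G4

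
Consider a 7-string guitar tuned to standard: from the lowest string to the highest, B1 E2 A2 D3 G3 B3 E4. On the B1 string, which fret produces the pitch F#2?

7

F#2 is 7 semitones above the open B1 (B–C–C#–D–D#–E–F–F#), so it sits at fret 7.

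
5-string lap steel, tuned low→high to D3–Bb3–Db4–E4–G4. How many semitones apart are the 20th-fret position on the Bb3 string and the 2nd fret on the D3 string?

26 semitones

Bb3 at fret 20 → Gb5 (MIDI 78); D3 at fret 2 → E3 (MIDI 52).
78 − 52 = 26, so the two pitches are 26 semitones apart, with Gb5 the higher.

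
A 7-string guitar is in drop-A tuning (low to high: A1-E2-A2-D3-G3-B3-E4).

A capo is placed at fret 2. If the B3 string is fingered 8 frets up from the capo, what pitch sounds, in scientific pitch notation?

A4

The capo raises the open B3 by 2 semitones to C#4; fretting 8 more gives B3 + 2 + 8 = B3 + 10 semitones = A4.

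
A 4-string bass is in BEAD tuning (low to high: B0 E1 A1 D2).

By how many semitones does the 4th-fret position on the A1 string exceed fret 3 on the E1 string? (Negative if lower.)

A1 at fret 4 → C#2 (MIDI 37); E1 at fret 3 → G1 (MIDI 31).
37 − 31 = 6, so the two pitches are 6 semitones apart.

6 semitones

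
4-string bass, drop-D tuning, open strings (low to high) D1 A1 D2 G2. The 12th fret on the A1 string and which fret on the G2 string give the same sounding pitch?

A1 at fret 12 is A1 + 12 semitones = A2.
The open G2 string is 10 semitones above the open A1, so the same pitch on the G2 string lies at fret 12 − 10 = 2.

2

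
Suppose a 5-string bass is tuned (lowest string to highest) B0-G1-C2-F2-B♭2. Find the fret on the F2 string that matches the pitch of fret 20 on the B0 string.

B0 at fret 20 is B0 + 20 semitones = G2.
The open F2 string is 18 semitones above the open B0, so the same pitch on the F2 string lies at fret 20 − 18 = 2.

2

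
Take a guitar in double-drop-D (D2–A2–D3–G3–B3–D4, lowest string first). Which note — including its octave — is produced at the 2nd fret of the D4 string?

The open D4 string plus 2 semitones: D–D#–E.
No B→C boundary is crossed, so the octave stays at 4.

E4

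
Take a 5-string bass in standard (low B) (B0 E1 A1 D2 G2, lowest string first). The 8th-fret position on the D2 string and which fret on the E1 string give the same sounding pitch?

Fret 8 on D2 is MIDI 38 + 8 = 46 (A#2). On the E1 string (open MIDI 28), that pitch is 46 − 28 = fret 18.

18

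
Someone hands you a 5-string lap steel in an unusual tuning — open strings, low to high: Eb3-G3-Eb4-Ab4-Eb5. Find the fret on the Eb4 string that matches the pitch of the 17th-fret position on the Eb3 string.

5

Eb3 at fret 17 is Eb3 + 17 semitones = Ab4.
The open Eb4 string is 12 semitones above the open Eb3, so the same pitch on the Eb4 string lies at fret 17 − 12 = 5.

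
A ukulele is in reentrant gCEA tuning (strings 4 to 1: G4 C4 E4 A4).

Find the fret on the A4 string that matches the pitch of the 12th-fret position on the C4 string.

Fret 12 on C4 is MIDI 60 + 12 = 72 (C5). On the A4 string (open MIDI 69), that pitch is 72 − 69 = fret 3.

3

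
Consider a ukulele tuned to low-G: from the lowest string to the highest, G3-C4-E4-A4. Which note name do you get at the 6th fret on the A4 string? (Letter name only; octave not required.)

D#

A4 is MIDI 69. Adding 6 gives 75; 75 mod 12 = 3, i.e. D#.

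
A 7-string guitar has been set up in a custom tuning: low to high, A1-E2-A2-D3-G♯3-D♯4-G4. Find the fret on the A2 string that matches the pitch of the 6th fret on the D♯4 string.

24

D♯4 at fret 6 is D♯4 + 6 semitones = A4.
The open A2 string is 18 semitones below the open D♯4, so the same pitch on the A2 string lies at fret 6 + 18 = 24.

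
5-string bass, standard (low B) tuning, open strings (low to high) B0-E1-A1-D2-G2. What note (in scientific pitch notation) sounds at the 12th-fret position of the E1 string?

E2

E1 is MIDI 28. Adding 12 gives 40, which is E2.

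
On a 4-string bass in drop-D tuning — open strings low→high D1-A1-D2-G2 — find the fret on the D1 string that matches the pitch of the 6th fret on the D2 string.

D2 at fret 6 is D2 + 6 semitones = G#2.
The open D1 string is 12 semitones below the open D2, so the same pitch on the D1 string lies at fret 6 + 12 = 18.

18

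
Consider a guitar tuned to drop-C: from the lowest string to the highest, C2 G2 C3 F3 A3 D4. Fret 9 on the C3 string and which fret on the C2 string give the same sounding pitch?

21

Fret 9 on C3 is MIDI 48 + 9 = 57 (A3). On the C2 string (open MIDI 36), that pitch is 57 − 36 = fret 21.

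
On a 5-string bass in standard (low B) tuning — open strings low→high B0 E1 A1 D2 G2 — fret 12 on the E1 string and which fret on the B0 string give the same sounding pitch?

17

Fret 12 on E1 is MIDI 28 + 12 = 40 (E2). On the B0 string (open MIDI 23), that pitch is 40 − 23 = fret 17.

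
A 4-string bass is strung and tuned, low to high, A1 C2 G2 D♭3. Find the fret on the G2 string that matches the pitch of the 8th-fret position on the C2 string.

1

C2 at fret 8 is C2 + 8 semitones = A♭2.
The open G2 string is 7 semitones above the open C2, so the same pitch on the G2 string lies at fret 8 − 7 = 1.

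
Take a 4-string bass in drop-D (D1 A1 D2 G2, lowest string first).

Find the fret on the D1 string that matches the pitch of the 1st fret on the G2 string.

Fret 1 on G2 is MIDI 43 + 1 = 44 (G#2). On the D1 string (open MIDI 26), that pitch is 44 − 26 = fret 18.

18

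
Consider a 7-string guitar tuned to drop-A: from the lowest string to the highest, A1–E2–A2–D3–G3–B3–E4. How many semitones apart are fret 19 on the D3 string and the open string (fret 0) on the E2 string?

D3 at fret 19 → A4 (MIDI 69); E2 at fret 0 → E2 (MIDI 40).
69 − 40 = 29, so the two pitches are 29 semitones apart, with A4 the higher.

29 semitones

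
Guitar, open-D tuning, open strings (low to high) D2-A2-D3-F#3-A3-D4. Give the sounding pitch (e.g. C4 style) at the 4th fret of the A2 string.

Each fret is one semitone, so A2 + 4 = C#3.

C#3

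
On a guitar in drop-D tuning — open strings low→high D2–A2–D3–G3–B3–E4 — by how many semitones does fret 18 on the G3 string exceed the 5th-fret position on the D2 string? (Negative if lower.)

G3 at fret 18 → C#5 (MIDI 73); D2 at fret 5 → G2 (MIDI 43).
73 − 43 = 30, so the two pitches are 30 semitones apart.

30 semitones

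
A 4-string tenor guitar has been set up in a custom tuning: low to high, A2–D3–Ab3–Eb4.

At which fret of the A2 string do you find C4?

C4 is 15 semitones above the open A2 (A–Bb–B–C–…–Bb–B–C), so it sits at fret 15.

15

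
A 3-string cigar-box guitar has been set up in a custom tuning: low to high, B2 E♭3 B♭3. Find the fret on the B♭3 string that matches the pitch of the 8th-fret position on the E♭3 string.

E♭3 at fret 8 is E♭3 + 8 semitones = B3.
The open B♭3 string is 7 semitones above the open E♭3, so the same pitch on the B♭3 string lies at fret 8 − 7 = 1.

1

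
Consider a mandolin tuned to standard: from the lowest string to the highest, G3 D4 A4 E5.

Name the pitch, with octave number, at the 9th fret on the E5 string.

The open E5 string plus 9 semitones: E–F–F#–G–G#–A–A#–B–C–C#.
The walk passes from B into C once, so the octave number goes from 5 to 6.
(Equivalently spelled Db6.)

C#6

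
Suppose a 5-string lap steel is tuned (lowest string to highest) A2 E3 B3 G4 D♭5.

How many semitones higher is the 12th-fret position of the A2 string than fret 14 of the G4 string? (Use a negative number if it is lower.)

-24 semitones

A2 at fret 12 → A3 (MIDI 57); G4 at fret 14 → A5 (MIDI 81).
57 − 81 = -24, so the two pitches are 24 semitones apart.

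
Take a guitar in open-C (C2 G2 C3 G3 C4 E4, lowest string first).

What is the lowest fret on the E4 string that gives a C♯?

9

From E4, count semitones up the chromatic scale until reaching C♯: E–F–F#–G–G#–A–A#–B–C–C# — 9 steps.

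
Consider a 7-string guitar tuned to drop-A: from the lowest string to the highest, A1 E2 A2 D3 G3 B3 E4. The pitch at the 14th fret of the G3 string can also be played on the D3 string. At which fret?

19

Fret 14 on G3 is MIDI 55 + 14 = 69 (A4). On the D3 string (open MIDI 50), that pitch is 69 − 50 = fret 19.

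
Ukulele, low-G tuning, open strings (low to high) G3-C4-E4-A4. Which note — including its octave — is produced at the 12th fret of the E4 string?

The open E4 string plus 12 semitones: E–F–F#–G–…–D–D#–E.
The walk passes from B into C once, so the octave number goes from 4 to 5.

E5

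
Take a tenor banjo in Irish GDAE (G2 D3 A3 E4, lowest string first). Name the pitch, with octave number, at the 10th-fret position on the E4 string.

D5

E4 is MIDI 64. Adding 10 gives 74, which is D5.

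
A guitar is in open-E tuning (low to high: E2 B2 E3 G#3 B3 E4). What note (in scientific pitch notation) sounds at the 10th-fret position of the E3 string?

D4

E3 is MIDI 52. Adding 10 gives 62, which is D4.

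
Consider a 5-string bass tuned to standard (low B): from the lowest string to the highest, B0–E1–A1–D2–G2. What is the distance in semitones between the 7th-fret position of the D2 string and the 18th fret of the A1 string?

D2 at fret 7 → A2 (MIDI 45); A1 at fret 18 → D♯3 (MIDI 51).
45 − 51 = -6, so the two pitches are 6 semitones apart, with D♯3 the higher.

6 semitones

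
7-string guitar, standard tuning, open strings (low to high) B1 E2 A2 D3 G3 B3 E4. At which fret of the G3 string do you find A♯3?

3

A♯3 is 3 semitones above the open G3 (G–G#–A–A#), so it sits at fret 3.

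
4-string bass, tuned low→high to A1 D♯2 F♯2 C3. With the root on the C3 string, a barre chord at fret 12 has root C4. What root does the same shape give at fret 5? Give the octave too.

Moving from fret 12 to fret 5 shifts the root by -7 semitones.
C4 down 7 semitones is F3.

F3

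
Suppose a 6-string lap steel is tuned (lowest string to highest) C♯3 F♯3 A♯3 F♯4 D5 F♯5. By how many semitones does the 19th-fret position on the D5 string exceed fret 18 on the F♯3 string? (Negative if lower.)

21 semitones

D5 at fret 19 → A6 (MIDI 93); F♯3 at fret 18 → C5 (MIDI 72).
93 − 72 = 21, so the two pitches are 21 semitones apart.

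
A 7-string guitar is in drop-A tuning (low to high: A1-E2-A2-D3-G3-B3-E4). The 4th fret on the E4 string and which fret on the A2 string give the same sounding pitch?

23

E4 at fret 4 is E4 + 4 semitones = G♯4.
The open A2 string is 19 semitones below the open E4, so the same pitch on the A2 string lies at fret 4 + 19 = 23.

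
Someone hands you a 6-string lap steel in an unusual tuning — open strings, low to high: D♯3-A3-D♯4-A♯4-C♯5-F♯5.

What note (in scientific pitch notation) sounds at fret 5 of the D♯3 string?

D♯3 is MIDI 51. Adding 5 gives 56, which is G♯3.
(Equivalently spelled A♭3.)

G♯3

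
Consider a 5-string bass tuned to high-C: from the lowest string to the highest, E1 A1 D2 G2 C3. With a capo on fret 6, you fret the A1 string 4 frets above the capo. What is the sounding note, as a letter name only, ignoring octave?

The capo raises the open A1 by 6 semitones to D#2; fretting 4 more gives A1 + 6 + 4 = A1 + 10 semitones, landing on G.

G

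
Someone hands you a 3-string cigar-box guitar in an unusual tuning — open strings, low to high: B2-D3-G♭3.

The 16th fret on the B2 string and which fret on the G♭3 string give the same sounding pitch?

B2 at fret 16 is B2 + 16 semitones = E♭4.
The open G♭3 string is 7 semitones above the open B2, so the same pitch on the G♭3 string lies at fret 16 − 7 = 9.

9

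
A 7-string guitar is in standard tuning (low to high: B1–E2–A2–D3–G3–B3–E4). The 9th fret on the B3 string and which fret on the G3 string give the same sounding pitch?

B3 at fret 9 is B3 + 9 semitones = G#4.
The open G3 string is 4 semitones below the open B3, so the same pitch on the G3 string lies at fret 9 + 4 = 13.

13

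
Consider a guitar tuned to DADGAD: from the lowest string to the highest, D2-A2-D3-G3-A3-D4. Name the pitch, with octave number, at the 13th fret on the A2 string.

A#3

The open A2 string plus 13 semitones: A–A#–B–C–…–G#–A–A#.
The walk passes from B into C once, so the octave number goes from 2 to 3.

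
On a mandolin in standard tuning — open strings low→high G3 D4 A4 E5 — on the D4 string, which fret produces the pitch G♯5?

G♯5 is 18 semitones above the open D4 (D–D#–E–F–…–F#–G–G#), so it sits at fret 18.

18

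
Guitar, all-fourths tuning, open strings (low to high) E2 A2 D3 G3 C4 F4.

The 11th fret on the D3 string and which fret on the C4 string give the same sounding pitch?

D3 at fret 11 is D3 + 11 semitones = C#4.
The open C4 string is 10 semitones above the open D3, so the same pitch on the C4 string lies at fret 11 − 10 = 1.

1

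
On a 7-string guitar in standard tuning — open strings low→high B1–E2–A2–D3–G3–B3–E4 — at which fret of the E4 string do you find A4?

5

A4 is 5 semitones above the open E4 (E–F–F#–G–G#–A), so it sits at fret 5.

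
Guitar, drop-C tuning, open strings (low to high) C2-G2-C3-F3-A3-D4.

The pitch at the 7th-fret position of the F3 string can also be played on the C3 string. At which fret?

12

Fret 7 on F3 is MIDI 53 + 7 = 60 (C4). On the C3 string (open MIDI 48), that pitch is 60 − 48 = fret 12.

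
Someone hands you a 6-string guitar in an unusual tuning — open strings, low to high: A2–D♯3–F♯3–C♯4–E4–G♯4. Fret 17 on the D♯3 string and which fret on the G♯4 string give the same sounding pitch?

0

D♯3 at fret 17 is D♯3 + 17 semitones = G♯4.
The open G♯4 string is 17 semitones above the open D♯3, so the same pitch on the G♯4 string lies at fret 17 − 17 = 0.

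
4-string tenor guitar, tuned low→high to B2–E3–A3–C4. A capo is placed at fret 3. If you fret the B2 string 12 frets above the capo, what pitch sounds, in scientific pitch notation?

D4

The capo raises the open B2 by 3 semitones to D3; fretting 12 more gives B2 + 3 + 12 = B2 + 15 semitones = D4.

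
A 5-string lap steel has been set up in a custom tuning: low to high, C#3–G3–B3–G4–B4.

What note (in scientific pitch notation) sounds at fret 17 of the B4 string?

E6

B4 is MIDI 71. Adding 17 gives 88, which is E6.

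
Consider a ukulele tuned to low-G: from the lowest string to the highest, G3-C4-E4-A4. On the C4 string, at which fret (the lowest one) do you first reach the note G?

From C4, count semitones up the chromatic scale until reaching G: C–C#–D–D#–E–F–F#–G — 7 steps.

7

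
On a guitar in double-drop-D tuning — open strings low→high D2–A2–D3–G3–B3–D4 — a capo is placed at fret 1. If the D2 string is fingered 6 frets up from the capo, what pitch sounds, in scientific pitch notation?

A2

The capo raises the open D2 by 1 semitone to D#2; fretting 6 more gives D2 + 1 + 6 = D2 + 7 semitones = A2.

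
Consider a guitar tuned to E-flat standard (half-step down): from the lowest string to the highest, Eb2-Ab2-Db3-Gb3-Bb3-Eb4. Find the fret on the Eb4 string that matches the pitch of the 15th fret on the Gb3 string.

Fret 15 on Gb3 is MIDI 54 + 15 = 69 (A4). On the Eb4 string (open MIDI 63), that pitch is 69 − 63 = fret 6.

6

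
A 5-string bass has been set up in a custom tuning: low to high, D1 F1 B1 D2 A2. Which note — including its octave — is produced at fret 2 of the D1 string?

D1 is MIDI 26. Adding 2 gives 28, which is E1.

E1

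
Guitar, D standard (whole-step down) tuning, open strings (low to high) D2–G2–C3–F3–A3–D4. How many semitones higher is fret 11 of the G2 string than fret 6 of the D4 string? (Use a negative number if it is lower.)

G2 at fret 11 → F#3 (MIDI 54); D4 at fret 6 → G#4 (MIDI 68).
54 − 68 = -14, so the two pitches are 14 semitones apart.

-14 semitones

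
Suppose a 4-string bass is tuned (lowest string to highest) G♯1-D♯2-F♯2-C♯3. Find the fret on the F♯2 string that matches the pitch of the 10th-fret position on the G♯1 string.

0

G♯1 at fret 10 is G♯1 + 10 semitones = F♯2.
The open F♯2 string is 10 semitones above the open G♯1, so the same pitch on the F♯2 string lies at fret 10 − 10 = 0.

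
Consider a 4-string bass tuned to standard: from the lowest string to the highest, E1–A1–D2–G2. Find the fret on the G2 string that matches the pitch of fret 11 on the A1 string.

A1 at fret 11 is A1 + 11 semitones = G#2.
The open G2 string is 10 semitones above the open A1, so the same pitch on the G2 string lies at fret 11 − 10 = 1.

1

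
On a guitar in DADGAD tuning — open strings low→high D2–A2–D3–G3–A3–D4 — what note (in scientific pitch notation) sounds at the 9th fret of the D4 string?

B4

D4 is MIDI 62. Adding 9 gives 71, which is B4.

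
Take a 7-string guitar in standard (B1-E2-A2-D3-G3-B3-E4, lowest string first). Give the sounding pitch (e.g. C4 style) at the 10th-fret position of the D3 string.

Each fret is one semitone, so D3 + 10 = C4.

C4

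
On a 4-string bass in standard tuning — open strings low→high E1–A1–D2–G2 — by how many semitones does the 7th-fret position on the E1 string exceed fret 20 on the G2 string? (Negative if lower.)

-28 semitones

E1 at fret 7 → B1 (MIDI 35); G2 at fret 20 → D#4 (MIDI 63).
35 − 63 = -28, so the two pitches are 28 semitones apart.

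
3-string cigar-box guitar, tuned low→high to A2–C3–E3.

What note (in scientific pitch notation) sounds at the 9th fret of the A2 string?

F#3

Each fret is one semitone, so A2 + 9 = F#3.
(Equivalently spelled Gb3.)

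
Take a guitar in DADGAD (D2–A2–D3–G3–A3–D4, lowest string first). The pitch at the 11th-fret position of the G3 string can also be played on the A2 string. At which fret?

G3 at fret 11 is G3 + 11 semitones = F#4.
The open A2 string is 10 semitones below the open G3, so the same pitch on the A2 string lies at fret 11 + 10 = 21.

21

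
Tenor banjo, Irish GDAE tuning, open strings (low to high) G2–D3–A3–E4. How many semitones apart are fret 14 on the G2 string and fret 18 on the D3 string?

11 semitones

G2 at fret 14 → A3 (MIDI 57); D3 at fret 18 → G#4 (MIDI 68).
57 − 68 = -11, so the two pitches are 11 semitones apart, with G#4 the higher.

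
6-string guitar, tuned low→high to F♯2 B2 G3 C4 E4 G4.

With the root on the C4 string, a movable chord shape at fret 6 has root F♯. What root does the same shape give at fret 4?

Moving from fret 6 to fret 4 shifts the root by -2 semitones.
F♯ down 2 semitones is E.

E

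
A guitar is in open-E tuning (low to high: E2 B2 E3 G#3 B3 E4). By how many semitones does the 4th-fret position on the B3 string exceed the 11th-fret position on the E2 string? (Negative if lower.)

12 semitones

B3 at fret 4 → D#4 (MIDI 63); E2 at fret 11 → D#3 (MIDI 51).
63 − 51 = 12, so the two pitches are 12 semitones apart.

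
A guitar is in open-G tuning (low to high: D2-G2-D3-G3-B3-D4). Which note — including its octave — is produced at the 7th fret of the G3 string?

D4

Each fret is one semitone, so G3 + 7 = D4.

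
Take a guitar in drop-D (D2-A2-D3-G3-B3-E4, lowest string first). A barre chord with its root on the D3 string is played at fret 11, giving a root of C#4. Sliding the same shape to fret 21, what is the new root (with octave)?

B4

Moving from fret 11 to fret 21 shifts the root by 10 semitones.
C#4 up 10 semitones is B4.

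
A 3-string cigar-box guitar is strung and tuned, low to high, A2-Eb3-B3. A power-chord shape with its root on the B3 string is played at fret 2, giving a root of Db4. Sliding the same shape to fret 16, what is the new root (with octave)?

Moving from fret 2 to fret 16 shifts the root by 14 semitones.
Db4 up 14 semitones is Eb5.

Eb5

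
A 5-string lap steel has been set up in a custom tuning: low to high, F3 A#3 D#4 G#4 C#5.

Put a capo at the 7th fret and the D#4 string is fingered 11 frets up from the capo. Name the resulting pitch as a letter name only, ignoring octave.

The capo raises the open D#4 by 7 semitones to A#4; fretting 11 more gives D#4 + 7 + 11 = D#4 + 18 semitones, landing on A.

A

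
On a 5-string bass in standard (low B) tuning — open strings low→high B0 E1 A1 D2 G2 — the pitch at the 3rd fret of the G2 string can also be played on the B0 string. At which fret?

Fret 3 on G2 is MIDI 43 + 3 = 46 (A♯2). On the B0 string (open MIDI 23), that pitch is 46 − 23 = fret 23.

23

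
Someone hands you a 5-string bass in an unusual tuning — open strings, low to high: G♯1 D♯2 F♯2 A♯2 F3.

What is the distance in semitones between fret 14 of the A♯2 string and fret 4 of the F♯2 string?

A♯2 at fret 14 → C4 (MIDI 60); F♯2 at fret 4 → A♯2 (MIDI 46).
60 − 46 = 14, so the two pitches are 14 semitones apart, with C4 the higher.

14 semitones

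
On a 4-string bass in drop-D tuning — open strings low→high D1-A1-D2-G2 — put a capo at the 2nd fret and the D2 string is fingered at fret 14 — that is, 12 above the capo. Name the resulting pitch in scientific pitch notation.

E3

The capo raises the open D2 by 2 semitones to E2; fretting 12 more gives D2 + 2 + 12 = D2 + 14 semitones = E3.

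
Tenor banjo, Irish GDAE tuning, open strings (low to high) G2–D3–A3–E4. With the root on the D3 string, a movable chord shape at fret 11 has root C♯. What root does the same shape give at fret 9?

B

Moving from fret 11 to fret 9 shifts the root by -2 semitones.
C♯ down 2 semitones is B.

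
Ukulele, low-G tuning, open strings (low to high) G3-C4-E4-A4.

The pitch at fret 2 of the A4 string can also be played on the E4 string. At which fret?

7

Fret 2 on A4 is MIDI 69 + 2 = 71 (B4). On the E4 string (open MIDI 64), that pitch is 71 − 64 = fret 7.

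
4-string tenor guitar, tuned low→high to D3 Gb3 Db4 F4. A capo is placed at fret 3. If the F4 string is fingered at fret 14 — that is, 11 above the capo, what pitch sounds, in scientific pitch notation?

G5

The capo raises the open F4 by 3 semitones to Ab4; fretting 11 more gives F4 + 3 + 11 = F4 + 14 semitones = G5.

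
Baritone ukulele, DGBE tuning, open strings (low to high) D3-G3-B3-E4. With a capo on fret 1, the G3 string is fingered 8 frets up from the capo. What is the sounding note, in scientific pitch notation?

E4

The capo raises the open G3 by 1 semitone to G#3; fretting 8 more gives G3 + 1 + 8 = G3 + 9 semitones = E4.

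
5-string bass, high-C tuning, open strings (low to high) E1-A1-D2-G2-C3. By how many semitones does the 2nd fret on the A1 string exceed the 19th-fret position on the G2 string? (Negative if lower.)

-27 semitones

A1 at fret 2 → B1 (MIDI 35); G2 at fret 19 → D4 (MIDI 62).
35 − 62 = -27, so the two pitches are 27 semitones apart.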